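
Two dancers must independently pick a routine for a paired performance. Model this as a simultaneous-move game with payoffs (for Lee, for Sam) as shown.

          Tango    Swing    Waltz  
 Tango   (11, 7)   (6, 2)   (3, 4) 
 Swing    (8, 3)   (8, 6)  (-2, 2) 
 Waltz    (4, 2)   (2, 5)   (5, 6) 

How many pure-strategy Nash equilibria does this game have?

Both Tango: Lee gets 11 (best alternative 8); Sam gets 7 (best alternative 4). Neither deviates — NE.
Both Swing: Lee gets 8 (best alternative 6); Sam gets 6 (best alternative 3). Neither deviates — NE.
Both Waltz: Lee gets 5 (best alternative 3); Sam gets 6 (best alternative 5). Neither deviates — NE.
(Waltz, Tango) is not a NE: Lee would switch to Tango (11 > 4).
No other cell survives both best-response checks, so there are 3 pure NE.

3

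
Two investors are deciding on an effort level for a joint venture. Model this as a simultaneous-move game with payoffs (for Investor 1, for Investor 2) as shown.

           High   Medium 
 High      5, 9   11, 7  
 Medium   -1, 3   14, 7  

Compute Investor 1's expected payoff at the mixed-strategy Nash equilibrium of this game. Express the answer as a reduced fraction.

Investor 2 mixes with probability q on High, chosen so Investor 1 is indifferent: 5q + 11(1−q) = (-1)q + 14(1−q) gives q = 1/3.
Investor 1's expected payoff (from either row, since indifferent) is 5·1/3 + 11·2/3 = 9.

9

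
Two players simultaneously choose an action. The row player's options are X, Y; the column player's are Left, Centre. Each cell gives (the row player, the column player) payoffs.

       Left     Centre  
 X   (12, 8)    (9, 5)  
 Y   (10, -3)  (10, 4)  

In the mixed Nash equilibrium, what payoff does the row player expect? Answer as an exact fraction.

10

The column player mixes with probability q on Left, chosen so the row player is indifferent: 12q + 9(1−q) = 10q + 10(1−q) gives q = 1/3.
The row player's expected payoff (from either row, since indifferent) is 12·1/3 + 9·2/3 = 10.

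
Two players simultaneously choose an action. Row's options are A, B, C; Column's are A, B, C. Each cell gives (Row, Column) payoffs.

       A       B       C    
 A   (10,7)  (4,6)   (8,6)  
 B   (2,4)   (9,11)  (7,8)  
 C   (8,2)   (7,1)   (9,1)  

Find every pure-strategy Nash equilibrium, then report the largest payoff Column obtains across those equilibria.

Both A is a pure NE (Row: 10 ≥ 8; Column: 7 ≥ 6). Column gets 7.
Both B is a pure NE (Row: 9 ≥ 7; Column: 11 ≥ 8). Column gets 11.
Every other cell has a profitable deviation for at least one player. Highest of {7, 11} is 11.

11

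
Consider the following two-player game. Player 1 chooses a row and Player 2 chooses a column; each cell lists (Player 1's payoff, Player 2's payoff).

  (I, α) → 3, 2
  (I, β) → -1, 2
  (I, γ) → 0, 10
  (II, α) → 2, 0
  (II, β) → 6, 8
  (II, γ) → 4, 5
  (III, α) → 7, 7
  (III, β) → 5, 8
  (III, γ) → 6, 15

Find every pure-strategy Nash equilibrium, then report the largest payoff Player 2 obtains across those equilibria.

(II, β) is a pure NE (Player 1: 6 ≥ 5; Player 2: 8 ≥ 5). Player 2 gets 8.
(III, γ) is a pure NE (Player 1: 6 ≥ 4; Player 2: 15 ≥ 8). Player 2 gets 15.
Every other cell has a profitable deviation for at least one player. Highest of {8, 15} is 15.

15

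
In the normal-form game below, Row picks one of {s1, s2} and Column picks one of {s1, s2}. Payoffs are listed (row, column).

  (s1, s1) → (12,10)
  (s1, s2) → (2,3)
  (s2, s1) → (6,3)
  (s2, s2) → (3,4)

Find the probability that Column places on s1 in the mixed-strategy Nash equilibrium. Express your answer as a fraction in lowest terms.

Column's mix q on s1 must make Row indifferent between s1 and s2.
Row's payoff from s1: 12q + 2(1−q). From s2: 6q + 3(1−q).
Set equal: 6q = 1(1−q) → q = 1/7.

1/7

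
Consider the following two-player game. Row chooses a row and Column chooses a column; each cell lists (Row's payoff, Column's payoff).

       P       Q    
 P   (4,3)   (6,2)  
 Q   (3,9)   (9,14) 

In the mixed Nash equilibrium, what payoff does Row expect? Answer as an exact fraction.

9/2

Column mixes with probability q on P, chosen so Row is indifferent: 4q + 6(1−q) = 3q + 9(1−q) gives q = 3/4.
Row's expected payoff (from either row, since indifferent) is 4·3/4 + 6·1/4 = 9/2.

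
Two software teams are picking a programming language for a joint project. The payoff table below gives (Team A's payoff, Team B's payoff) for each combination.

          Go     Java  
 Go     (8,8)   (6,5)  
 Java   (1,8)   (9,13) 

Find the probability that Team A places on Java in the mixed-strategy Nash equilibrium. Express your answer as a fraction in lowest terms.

Team A's mix p on Go must make Team B indifferent between Go and Java.
Team B's payoff from Go: 8p + 8(1−p). From Java: 5p + 13(1−p).
Set equal: 3p = 5(1−p) → p = 5/8.
Probability on Java is 1 − 5/8 = 3/8.

3/8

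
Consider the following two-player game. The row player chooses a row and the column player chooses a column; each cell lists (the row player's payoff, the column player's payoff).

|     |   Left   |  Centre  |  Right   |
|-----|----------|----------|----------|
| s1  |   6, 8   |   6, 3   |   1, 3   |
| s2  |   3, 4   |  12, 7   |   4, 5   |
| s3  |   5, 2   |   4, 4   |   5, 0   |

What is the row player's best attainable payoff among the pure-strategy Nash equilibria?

12

(s1, Left) is a pure NE (the row player: 6 ≥ 5; the column player: 8 ≥ 3). The row player gets 6.
(s2, Centre) is a pure NE (the row player: 12 ≥ 6; the column player: 7 ≥ 5). The row player gets 12.
Every other cell has a profitable deviation for at least one player. Highest of {6, 12} is 12.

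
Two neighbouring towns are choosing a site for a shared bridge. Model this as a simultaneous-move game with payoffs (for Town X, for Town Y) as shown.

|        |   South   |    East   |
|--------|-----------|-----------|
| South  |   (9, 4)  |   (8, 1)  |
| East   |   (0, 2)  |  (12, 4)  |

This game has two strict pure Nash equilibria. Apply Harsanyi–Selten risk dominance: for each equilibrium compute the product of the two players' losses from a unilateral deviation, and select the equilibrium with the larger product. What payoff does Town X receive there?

9

At both South: Town X loses 9 − 0 = 9 by deviating; Town Y loses 4 − 1 = 3. Product = 9·3 = 27.
At both East: Town X loses 12 − 8 = 4 by deviating; Town Y loses 4 − 2 = 2. Product = 4·2 = 8.
27 > 8, so both South is risk-dominant. Town X's payoff there is 9.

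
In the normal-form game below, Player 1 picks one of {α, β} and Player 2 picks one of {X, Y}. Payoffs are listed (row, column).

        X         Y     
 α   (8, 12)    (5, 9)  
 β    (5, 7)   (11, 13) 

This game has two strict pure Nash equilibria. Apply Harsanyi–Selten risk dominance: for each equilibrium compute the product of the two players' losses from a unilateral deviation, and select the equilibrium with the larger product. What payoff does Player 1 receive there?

11

At (α, X): Player 1 loses 8 − 5 = 3 by deviating; Player 2 loses 12 − 9 = 3. Product = 3·3 = 9.
At (β, Y): Player 1 loses 11 − 5 = 6 by deviating; Player 2 loses 13 − 7 = 6. Product = 6·6 = 36.
36 > 9, so (β, Y) is risk-dominant. Player 1's payoff there is 11.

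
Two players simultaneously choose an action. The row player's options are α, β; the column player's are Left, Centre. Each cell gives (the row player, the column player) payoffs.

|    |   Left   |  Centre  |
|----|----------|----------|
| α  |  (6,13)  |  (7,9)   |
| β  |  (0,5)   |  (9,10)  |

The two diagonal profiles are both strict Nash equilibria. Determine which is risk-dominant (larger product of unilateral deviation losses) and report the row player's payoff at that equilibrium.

At (α, Left): the row player loses 6 − 0 = 6 by deviating; the column player loses 13 − 9 = 4. Product = 6·4 = 24.
At (β, Centre): the row player loses 9 − 7 = 2 by deviating; the column player loses 10 − 5 = 5. Product = 2·5 = 10.
24 > 10, so (α, Left) is risk-dominant. The row player's payoff there is 6.

6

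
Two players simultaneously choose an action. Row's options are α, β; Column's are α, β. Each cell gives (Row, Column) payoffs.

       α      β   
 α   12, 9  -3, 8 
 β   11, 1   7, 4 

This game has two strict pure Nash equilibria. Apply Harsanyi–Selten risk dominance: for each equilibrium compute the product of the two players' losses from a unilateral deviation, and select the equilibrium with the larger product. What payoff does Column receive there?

At both α: Row loses 12 − 11 = 1 by deviating; Column loses 9 − 8 = 1. Product = 1·1 = 1.
At both β: Row loses 7 − (-3) = 10 by deviating; Column loses 4 − 1 = 3. Product = 10·3 = 30.
30 > 1, so both β is risk-dominant. Column's payoff there is 4.

4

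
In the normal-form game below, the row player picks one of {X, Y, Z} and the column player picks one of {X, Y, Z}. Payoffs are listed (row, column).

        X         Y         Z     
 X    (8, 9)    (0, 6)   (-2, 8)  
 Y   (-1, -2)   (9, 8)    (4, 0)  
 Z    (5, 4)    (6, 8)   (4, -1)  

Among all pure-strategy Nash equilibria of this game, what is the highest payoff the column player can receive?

9

Both X is a pure NE (the row player: 8 ≥ 5; the column player: 9 ≥ 8). The column player gets 9.
Both Y is a pure NE (the row player: 9 ≥ 6; the column player: 8 ≥ 0). The column player gets 8.
Every other cell has a profitable deviation for at least one player. Highest of {9, 8} is 9.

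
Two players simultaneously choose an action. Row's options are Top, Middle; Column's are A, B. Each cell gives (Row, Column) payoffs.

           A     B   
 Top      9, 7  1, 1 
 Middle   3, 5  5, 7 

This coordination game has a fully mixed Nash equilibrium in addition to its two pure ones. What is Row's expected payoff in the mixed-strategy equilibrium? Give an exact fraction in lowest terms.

21/5

Column mixes with probability q on A, chosen so Row is indifferent: 9q + 1(1−q) = 3q + 5(1−q) gives q = 2/5.
Row's expected payoff (from either row, since indifferent) is 9·2/5 + 1·3/5 = 21/5.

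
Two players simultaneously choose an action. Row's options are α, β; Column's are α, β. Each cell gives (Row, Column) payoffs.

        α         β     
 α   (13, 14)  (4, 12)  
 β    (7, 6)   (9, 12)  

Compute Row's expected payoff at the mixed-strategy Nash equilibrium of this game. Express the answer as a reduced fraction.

89/11

Column mixes with probability q on α, chosen so Row is indifferent: 13q + 4(1−q) = 7q + 9(1−q) gives q = 5/11.
Row's expected payoff (from either row, since indifferent) is 13·5/11 + 4·6/11 = 89/11.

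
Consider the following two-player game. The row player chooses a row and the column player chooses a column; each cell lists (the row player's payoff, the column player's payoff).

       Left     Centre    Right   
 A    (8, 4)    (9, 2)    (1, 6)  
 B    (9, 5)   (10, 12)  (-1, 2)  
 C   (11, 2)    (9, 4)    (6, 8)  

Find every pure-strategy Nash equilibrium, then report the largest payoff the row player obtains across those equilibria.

10

(B, Centre) is a pure NE (the row player: 10 ≥ 9; the column player: 12 ≥ 5). The row player gets 10.
(C, Right) is a pure NE (the row player: 6 ≥ 1; the column player: 8 ≥ 4). The row player gets 6.
Every other cell has a profitable deviation for at least one player. Highest of {10, 6} is 10.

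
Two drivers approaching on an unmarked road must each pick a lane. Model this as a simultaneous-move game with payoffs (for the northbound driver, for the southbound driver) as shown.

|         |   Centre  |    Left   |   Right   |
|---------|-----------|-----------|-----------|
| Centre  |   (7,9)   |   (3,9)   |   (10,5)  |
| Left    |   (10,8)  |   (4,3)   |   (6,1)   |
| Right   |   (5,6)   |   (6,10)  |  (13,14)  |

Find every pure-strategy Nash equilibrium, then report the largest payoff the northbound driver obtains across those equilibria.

13

(Left, Centre) is a pure NE (the northbound driver: 10 ≥ 7; the southbound driver: 8 ≥ 3). The northbound driver gets 10.
Both Right is a pure NE (the northbound driver: 13 ≥ 10; the southbound driver: 14 ≥ 10). The northbound driver gets 13.
Every other cell has a profitable deviation for at least one player. Highest of {10, 13} is 13.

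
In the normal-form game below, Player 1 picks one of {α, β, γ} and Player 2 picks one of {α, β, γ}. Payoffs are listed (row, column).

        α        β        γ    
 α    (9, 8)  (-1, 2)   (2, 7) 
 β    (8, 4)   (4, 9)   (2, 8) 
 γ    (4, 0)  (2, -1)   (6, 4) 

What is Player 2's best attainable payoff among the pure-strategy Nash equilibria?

Both α is a pure NE (Player 1: 9 ≥ 8; Player 2: 8 ≥ 7). Player 2 gets 8.
Both β is a pure NE (Player 1: 4 ≥ 2; Player 2: 9 ≥ 8). Player 2 gets 9.
Both γ is a pure NE (Player 1: 6 ≥ 2; Player 2: 4 ≥ 0). Player 2 gets 4.
Every other cell has a profitable deviation for at least one player. Highest of {8, 9, 4} is 9.

9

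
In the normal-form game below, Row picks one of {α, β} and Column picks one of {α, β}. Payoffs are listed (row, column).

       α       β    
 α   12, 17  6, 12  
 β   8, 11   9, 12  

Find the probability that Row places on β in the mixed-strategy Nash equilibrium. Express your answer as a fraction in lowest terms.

Row's mix p on α must make Column indifferent between α and β.
Column's payoff from α: 17p + 11(1−p). From β: 12p + 12(1−p).
Set equal: 5p = 1(1−p) → p = 1/6.
Probability on β is 1 − 1/6 = 5/6.

5/6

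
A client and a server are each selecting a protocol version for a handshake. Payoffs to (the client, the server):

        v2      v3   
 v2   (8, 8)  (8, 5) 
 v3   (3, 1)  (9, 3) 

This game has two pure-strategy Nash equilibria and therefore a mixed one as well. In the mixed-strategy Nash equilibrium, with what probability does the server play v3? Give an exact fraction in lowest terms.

The server's mix q on v2 must make the client indifferent between v2 and v3.
The client's payoff from v2: 8q + 8(1−q). From v3: 3q + 9(1−q).
Set equal: 5q = 1(1−q) → q = 1/6.
Probability on v3 is 1 − 1/6 = 5/6.

5/6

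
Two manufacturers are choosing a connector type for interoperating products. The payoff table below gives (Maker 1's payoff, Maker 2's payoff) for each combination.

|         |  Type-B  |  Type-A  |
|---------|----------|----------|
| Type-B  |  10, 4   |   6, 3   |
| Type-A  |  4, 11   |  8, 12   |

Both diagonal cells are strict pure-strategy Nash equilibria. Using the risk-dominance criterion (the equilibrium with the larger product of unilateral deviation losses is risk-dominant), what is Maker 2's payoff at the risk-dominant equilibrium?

At both Type-B: Maker 1 loses 10 − 4 = 6 by deviating; Maker 2 loses 4 − 3 = 1. Product = 6·1 = 6.
At both Type-A: Maker 1 loses 8 − 6 = 2 by deviating; Maker 2 loses 12 − 11 = 1. Product = 2·1 = 2.
6 > 2, so both Type-B is risk-dominant. Maker 2's payoff there is 4.

4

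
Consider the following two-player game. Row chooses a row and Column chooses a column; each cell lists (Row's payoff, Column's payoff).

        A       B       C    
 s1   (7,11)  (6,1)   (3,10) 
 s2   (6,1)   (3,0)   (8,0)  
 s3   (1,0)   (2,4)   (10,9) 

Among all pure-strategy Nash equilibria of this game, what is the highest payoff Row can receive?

10

(s1, A) is a pure NE (Row: 7 ≥ 6; Column: 11 ≥ 10). Row gets 7.
(s3, C) is a pure NE (Row: 10 ≥ 8; Column: 9 ≥ 4). Row gets 10.
Every other cell has a profitable deviation for at least one player. Highest of {7, 10} is 10.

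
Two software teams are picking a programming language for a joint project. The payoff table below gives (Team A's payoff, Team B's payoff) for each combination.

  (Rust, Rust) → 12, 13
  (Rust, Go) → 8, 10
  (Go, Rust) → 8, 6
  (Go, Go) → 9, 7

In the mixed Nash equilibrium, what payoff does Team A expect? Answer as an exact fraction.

44/5

Team B mixes with probability q on Rust, chosen so Team A is indifferent: 12q + 8(1−q) = 8q + 9(1−q) gives q = 1/5.
Team A's expected payoff (from either row, since indifferent) is 12·1/5 + 8·4/5 = 44/5.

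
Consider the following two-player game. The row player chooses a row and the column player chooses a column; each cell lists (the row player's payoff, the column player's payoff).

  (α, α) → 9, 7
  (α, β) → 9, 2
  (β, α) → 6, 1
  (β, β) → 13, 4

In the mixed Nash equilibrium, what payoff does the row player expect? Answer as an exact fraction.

The column player mixes with probability q on α, chosen so the row player is indifferent: 9q + 9(1−q) = 6q + 13(1−q) gives q = 4/7.
The row player's expected payoff (from either row, since indifferent) is 9·4/7 + 9·3/7 = 9.

9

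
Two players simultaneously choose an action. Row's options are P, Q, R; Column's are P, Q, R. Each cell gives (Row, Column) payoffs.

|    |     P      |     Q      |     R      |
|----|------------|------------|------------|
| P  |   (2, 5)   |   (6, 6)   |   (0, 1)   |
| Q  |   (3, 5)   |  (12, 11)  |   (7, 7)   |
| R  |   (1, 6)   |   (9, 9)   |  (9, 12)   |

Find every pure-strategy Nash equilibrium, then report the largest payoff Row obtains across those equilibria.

Both Q is a pure NE (Row: 12 ≥ 9; Column: 11 ≥ 7). Row gets 12.
Both R is a pure NE (Row: 9 ≥ 7; Column: 12 ≥ 9). Row gets 9.
Every other cell has a profitable deviation for at least one player. Highest of {12, 9} is 12.

12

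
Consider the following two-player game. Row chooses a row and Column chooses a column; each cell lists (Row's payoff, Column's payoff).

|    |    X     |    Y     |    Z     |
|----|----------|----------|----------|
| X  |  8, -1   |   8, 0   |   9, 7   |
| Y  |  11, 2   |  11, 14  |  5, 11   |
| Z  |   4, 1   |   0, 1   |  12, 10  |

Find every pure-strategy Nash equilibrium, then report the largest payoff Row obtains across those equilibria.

12

Both Y is a pure NE (Row: 11 ≥ 8; Column: 14 ≥ 11). Row gets 11.
Both Z is a pure NE (Row: 12 ≥ 9; Column: 10 ≥ 1). Row gets 12.
Every other cell has a profitable deviation for at least one player. Highest of {11, 12} is 12.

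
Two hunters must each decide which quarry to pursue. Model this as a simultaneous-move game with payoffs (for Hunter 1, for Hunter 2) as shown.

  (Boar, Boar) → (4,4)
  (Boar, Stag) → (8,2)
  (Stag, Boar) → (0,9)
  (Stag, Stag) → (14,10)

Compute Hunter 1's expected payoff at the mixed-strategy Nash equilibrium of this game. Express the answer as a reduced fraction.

28/5

Hunter 2 mixes with probability q on Boar, chosen so Hunter 1 is indifferent: 4q + 8(1−q) = 0q + 14(1−q) gives q = 3/5.
Hunter 1's expected payoff (from either row, since indifferent) is 4·3/5 + 8·2/5 = 28/5.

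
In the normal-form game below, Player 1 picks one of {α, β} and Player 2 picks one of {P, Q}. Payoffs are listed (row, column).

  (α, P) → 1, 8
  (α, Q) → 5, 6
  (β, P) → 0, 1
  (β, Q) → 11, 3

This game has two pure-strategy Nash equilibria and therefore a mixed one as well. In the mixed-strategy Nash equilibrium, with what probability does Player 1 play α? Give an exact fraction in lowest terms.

1/2

Player 1's mix p on α must make Player 2 indifferent between P and Q.
Player 2's payoff from P: 8p + 1(1−p). From Q: 6p + 3(1−p).
Set equal: 2p = 2(1−p) → p = 2/4 = 1/2.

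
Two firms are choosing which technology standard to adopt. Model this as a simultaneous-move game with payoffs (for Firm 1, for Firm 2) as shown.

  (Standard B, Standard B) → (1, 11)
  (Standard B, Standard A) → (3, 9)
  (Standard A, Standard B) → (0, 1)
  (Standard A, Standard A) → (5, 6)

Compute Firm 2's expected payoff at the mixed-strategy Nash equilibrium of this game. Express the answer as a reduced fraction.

57/7

Firm 1 mixes with probability p on Standard B, chosen so Firm 2 is indifferent: 11p + 1(1−p) = 9p + 6(1−p) gives p = 5/7.
Firm 2's expected payoff is 11·5/7 + 1·2/7 = 57/7.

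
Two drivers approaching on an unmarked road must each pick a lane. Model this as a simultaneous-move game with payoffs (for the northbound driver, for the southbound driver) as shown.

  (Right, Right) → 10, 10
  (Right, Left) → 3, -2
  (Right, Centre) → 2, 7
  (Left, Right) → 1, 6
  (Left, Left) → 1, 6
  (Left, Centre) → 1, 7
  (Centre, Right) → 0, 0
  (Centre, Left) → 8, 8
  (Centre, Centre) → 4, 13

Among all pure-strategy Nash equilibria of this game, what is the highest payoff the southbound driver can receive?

Both Right is a pure NE (the northbound driver: 10 ≥ 1; the southbound driver: 10 ≥ 7). The southbound driver gets 10.
Both Centre is a pure NE (the northbound driver: 4 ≥ 2; the southbound driver: 13 ≥ 8). The southbound driver gets 13.
Every other cell has a profitable deviation for at least one player. Highest of {10, 13} is 13.

13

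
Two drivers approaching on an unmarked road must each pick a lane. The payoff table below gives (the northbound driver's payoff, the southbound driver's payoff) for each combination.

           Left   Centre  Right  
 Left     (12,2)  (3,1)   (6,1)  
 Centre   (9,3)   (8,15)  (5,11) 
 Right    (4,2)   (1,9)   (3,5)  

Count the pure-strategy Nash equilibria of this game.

Both Left: the northbound driver gets 12 (best alternative 9); the southbound driver gets 2 (best alternative 1). Neither deviates — NE.
Both Centre: the northbound driver gets 8 (best alternative 3); the southbound driver gets 15 (best alternative 11). Neither deviates — NE.
Both Right is not a NE: the northbound driver would switch to Left (6 > 3).
No other cell survives both best-response checks, so there are 2 pure NE.

2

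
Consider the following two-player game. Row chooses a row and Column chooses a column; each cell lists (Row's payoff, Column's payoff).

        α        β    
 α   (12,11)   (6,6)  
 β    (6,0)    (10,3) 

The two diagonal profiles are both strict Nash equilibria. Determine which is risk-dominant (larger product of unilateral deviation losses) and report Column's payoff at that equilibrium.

11

At both α: Row loses 12 − 6 = 6 by deviating; Column loses 11 − 6 = 5. Product = 6·5 = 30.
At both β: Row loses 10 − 6 = 4 by deviating; Column loses 3 − 0 = 3. Product = 4·3 = 12.
30 > 12, so both α is risk-dominant. Column's payoff there is 11.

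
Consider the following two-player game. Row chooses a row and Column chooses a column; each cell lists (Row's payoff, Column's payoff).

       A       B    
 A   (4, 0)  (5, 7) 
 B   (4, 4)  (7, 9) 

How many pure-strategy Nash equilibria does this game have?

Both B: Row gets 7 (best alternative 5); Column gets 9 (best alternative 4). Neither deviates — NE.
Both A is not a NE: Column would switch to B (7 > 0).
No other cell survives both best-response checks, so there is 1 pure NE.

1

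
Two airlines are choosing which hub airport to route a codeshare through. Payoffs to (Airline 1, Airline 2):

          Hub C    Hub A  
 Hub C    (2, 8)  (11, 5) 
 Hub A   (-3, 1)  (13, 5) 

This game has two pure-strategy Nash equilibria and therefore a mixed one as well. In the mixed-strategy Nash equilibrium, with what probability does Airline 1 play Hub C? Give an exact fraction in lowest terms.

4/7

Airline 1's mix p on Hub C must make Airline 2 indifferent between Hub C and Hub A.
Airline 2's payoff from Hub C: 8p + 1(1−p). From Hub A: 5p + 5(1−p).
Set equal: 3p = 4(1−p) → p = 4/7.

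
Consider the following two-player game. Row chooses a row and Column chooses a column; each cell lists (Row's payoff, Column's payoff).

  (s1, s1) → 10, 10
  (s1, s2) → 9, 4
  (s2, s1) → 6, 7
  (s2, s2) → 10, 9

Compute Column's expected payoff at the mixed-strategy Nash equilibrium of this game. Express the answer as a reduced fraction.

Row mixes with probability p on s1, chosen so Column is indifferent: 10p + 7(1−p) = 4p + 9(1−p) gives p = 1/4.
Column's expected payoff is 10·1/4 + 7·3/4 = 31/4.

31/4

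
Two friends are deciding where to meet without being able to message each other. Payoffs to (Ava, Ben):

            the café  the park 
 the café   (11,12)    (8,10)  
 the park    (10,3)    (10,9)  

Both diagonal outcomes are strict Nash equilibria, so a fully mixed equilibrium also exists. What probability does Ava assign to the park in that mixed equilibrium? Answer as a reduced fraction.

Ava's mix p on the café must make Ben indifferent between the café and the park.
Ben's payoff from the café: 12p + 3(1−p). From the park: 10p + 9(1−p).
Set equal: 2p = 6(1−p) → p = 6/8 = 3/4.
Probability on the park is 1 − 3/4 = 1/4.

1/4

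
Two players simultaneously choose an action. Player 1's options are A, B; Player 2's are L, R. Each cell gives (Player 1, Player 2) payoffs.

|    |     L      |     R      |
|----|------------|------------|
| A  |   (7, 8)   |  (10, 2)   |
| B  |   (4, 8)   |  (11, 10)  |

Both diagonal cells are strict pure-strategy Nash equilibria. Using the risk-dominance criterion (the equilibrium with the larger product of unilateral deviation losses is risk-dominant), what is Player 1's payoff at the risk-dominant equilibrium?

At (A, L): Player 1 loses 7 − 4 = 3 by deviating; Player 2 loses 8 − 2 = 6. Product = 3·6 = 18.
At (B, R): Player 1 loses 11 − 10 = 1 by deviating; Player 2 loses 10 − 8 = 2. Product = 1·2 = 2.
18 > 2, so (A, L) is risk-dominant. Player 1's payoff there is 7.

7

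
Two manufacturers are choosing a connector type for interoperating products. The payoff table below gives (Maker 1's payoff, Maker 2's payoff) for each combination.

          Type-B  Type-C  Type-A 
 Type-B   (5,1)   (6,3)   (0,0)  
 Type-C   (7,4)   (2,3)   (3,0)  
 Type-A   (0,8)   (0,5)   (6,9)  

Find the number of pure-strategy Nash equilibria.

3

(Type-B, Type-C): Maker 1 gets 6 (best alternative 2); Maker 2 gets 3 (best alternative 1). Neither deviates — NE.
(Type-C, Type-B): Maker 1 gets 7 (best alternative 5); Maker 2 gets 4 (best alternative 3). Neither deviates — NE.
Both Type-A: Maker 1 gets 6 (best alternative 3); Maker 2 gets 9 (best alternative 8). Neither deviates — NE.
Both Type-B is not a NE: Maker 1 would switch to Type-C (7 > 5).
No other cell survives both best-response checks, so there are 3 pure NE.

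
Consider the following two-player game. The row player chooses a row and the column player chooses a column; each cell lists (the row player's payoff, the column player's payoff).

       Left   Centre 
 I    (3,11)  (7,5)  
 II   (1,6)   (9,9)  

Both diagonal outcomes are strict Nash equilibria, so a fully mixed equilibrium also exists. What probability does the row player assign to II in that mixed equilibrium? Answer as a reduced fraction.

The row player's mix p on I must make the column player indifferent between Left and Centre.
The column player's payoff from Left: 11p + 6(1−p). From Centre: 5p + 9(1−p).
Set equal: 6p = 3(1−p) → p = 3/9 = 1/3.
Probability on II is 1 − 1/3 = 2/3.

2/3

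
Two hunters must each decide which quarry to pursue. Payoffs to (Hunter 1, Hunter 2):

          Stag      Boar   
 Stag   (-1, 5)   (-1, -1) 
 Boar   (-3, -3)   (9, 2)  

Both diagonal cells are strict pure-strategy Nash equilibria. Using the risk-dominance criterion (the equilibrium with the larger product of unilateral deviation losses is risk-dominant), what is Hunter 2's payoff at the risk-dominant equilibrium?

At both Stag: Hunter 1 loses -1 − (-3) = 2 by deviating; Hunter 2 loses 5 − (-1) = 6. Product = 2·6 = 12.
At both Boar: Hunter 1 loses 9 − (-1) = 10 by deviating; Hunter 2 loses 2 − (-3) = 5. Product = 10·5 = 50.
50 > 12, so both Boar is risk-dominant. Hunter 2's payoff there is 2.

2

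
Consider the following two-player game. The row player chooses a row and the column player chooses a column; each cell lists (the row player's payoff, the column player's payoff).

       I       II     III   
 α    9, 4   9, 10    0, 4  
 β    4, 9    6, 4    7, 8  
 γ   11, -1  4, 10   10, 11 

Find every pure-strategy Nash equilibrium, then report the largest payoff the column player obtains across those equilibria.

11

(α, II) is a pure NE (the row player: 9 ≥ 6; the column player: 10 ≥ 4). The column player gets 10.
(γ, III) is a pure NE (the row player: 10 ≥ 7; the column player: 11 ≥ 10). The column player gets 11.
Every other cell has a profitable deviation for at least one player. Highest of {10, 11} is 11.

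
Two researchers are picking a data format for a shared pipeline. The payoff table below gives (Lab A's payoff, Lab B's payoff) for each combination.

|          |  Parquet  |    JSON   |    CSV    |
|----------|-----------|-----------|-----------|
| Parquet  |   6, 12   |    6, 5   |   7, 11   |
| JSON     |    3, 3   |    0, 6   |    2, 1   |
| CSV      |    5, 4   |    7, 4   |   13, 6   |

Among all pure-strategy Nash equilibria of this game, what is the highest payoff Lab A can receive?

13

Both Parquet is a pure NE (Lab A: 6 ≥ 5; Lab B: 12 ≥ 11). Lab A gets 6.
Both CSV is a pure NE (Lab A: 13 ≥ 7; Lab B: 6 ≥ 4). Lab A gets 13.
Every other cell has a profitable deviation for at least one player. Highest of {6, 13} is 13.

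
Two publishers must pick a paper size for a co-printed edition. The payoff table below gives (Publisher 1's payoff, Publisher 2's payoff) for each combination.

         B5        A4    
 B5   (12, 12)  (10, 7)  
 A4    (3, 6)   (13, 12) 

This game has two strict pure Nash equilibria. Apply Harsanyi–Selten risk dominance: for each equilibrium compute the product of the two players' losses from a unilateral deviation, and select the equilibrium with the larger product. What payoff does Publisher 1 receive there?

At both B5: Publisher 1 loses 12 − 3 = 9 by deviating; Publisher 2 loses 12 − 7 = 5. Product = 9·5 = 45.
At both A4: Publisher 1 loses 13 − 10 = 3 by deviating; Publisher 2 loses 12 − 6 = 6. Product = 3·6 = 18.
45 > 18, so both B5 is risk-dominant. Publisher 1's payoff there is 12.

12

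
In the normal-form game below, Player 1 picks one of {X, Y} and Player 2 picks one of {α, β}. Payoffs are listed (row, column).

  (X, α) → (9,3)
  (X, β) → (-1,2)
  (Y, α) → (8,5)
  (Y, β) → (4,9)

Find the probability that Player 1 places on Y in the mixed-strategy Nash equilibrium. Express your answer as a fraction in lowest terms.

Player 1's mix p on X must make Player 2 indifferent between α and β.
Player 2's payoff from α: 3p + 5(1−p). From β: 2p + 9(1−p).
Set equal: 1p = 4(1−p) → p = 4/5.
Probability on Y is 1 − 4/5 = 1/5.

1/5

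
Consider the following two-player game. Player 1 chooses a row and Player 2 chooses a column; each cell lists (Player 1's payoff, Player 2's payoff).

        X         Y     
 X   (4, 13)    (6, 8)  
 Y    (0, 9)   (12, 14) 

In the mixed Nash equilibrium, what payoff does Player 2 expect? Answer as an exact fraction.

Player 1 mixes with probability p on X, chosen so Player 2 is indifferent: 13p + 9(1−p) = 8p + 14(1−p) gives p = 1/2.
Player 2's expected payoff is 13·1/2 + 9·1/2 = 11.

11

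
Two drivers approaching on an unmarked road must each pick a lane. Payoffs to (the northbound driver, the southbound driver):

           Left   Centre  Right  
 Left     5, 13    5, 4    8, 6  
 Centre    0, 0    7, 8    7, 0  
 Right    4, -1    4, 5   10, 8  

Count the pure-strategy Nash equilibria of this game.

Both Left: the northbound driver gets 5 (best alternative 4); the southbound driver gets 13 (best alternative 6). Neither deviates — NE.
Both Centre: the northbound driver gets 7 (best alternative 5); the southbound driver gets 8 (best alternative 0). Neither deviates — NE.
Both Right: the northbound driver gets 10 (best alternative 8); the southbound driver gets 8 (best alternative 5). Neither deviates — NE.
(Centre, Right) is not a NE: the northbound driver would switch to Right (10 > 7).
No other cell survives both best-response checks, so there are 3 pure NE.

3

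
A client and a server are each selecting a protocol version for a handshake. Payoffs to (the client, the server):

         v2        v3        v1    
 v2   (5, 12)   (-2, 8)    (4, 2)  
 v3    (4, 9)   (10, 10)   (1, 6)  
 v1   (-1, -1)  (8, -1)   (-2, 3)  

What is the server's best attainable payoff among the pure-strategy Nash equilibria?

Both v2 is a pure NE (the client: 5 ≥ 4; the server: 12 ≥ 8). The server gets 12.
Both v3 is a pure NE (the client: 10 ≥ 8; the server: 10 ≥ 9). The server gets 10.
Every other cell has a profitable deviation for at least one player. Highest of {12, 10} is 12.

12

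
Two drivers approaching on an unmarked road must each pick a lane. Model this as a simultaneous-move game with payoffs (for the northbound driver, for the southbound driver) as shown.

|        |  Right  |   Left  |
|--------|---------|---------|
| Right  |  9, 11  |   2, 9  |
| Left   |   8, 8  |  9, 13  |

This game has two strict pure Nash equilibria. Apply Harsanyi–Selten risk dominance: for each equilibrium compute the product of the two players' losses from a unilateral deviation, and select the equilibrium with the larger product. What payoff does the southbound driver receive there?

At both Right: the northbound driver loses 9 − 8 = 1 by deviating; the southbound driver loses 11 − 9 = 2. Product = 1·2 = 2.
At both Left: the northbound driver loses 9 − 2 = 7 by deviating; the southbound driver loses 13 − 8 = 5. Product = 7·5 = 35.
35 > 2, so both Left is risk-dominant. The southbound driver's payoff there is 13.

13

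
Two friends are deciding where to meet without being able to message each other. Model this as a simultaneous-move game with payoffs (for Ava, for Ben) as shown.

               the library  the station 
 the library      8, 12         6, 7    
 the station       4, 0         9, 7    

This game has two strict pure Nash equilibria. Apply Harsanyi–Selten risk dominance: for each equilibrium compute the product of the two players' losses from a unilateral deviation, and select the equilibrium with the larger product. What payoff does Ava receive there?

At both the library: Ava loses 8 − 4 = 4 by deviating; Ben loses 12 − 7 = 5. Product = 4·5 = 20.
At both the station: Ava loses 9 − 6 = 3 by deviating; Ben loses 7 − 0 = 7. Product = 3·7 = 21.
21 > 20, so both the station is risk-dominant. Ava's payoff there is 9.

9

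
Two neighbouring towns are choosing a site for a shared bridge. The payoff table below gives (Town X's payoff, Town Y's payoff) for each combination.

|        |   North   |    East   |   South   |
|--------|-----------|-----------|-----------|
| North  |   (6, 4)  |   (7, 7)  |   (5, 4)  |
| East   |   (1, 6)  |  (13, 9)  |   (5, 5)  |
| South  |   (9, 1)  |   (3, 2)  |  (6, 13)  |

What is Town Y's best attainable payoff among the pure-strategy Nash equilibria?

13

Both East is a pure NE (Town X: 13 ≥ 7; Town Y: 9 ≥ 6). Town Y gets 9.
Both South is a pure NE (Town X: 6 ≥ 5; Town Y: 13 ≥ 2). Town Y gets 13.
Every other cell has a profitable deviation for at least one player. Highest of {9, 13} is 13.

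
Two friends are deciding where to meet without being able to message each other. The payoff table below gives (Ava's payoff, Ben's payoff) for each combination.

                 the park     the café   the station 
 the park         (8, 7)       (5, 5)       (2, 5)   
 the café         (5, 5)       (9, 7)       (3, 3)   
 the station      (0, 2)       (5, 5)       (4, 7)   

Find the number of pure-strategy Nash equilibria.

Both the park: Ava gets 8 (best alternative 5); Ben gets 7 (best alternative 5). Neither deviates — NE.
Both the café: Ava gets 9 (best alternative 5); Ben gets 7 (best alternative 5). Neither deviates — NE.
Both the station: Ava gets 4 (best alternative 3); Ben gets 7 (best alternative 5). Neither deviates — NE.
(the café, the park) is not a NE: Ava would switch to the park (8 > 5).
No other cell survives both best-response checks, so there are 3 pure NE.

3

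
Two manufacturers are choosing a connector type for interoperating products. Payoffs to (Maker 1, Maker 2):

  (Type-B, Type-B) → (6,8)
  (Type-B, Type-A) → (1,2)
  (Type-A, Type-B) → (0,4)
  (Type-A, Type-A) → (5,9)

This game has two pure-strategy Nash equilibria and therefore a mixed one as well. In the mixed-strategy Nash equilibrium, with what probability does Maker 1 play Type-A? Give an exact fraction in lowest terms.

Maker 1's mix p on Type-B must make Maker 2 indifferent between Type-B and Type-A.
Maker 2's payoff from Type-B: 8p + 4(1−p). From Type-A: 2p + 9(1−p).
Set equal: 6p = 5(1−p) → p = 5/11.
Probability on Type-A is 1 − 5/11 = 6/11.

6/11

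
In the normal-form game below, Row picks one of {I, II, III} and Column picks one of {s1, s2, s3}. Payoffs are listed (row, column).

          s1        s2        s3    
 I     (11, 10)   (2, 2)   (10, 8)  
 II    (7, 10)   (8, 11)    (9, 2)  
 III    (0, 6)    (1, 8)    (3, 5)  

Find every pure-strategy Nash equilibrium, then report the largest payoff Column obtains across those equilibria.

11

(I, s1) is a pure NE (Row: 11 ≥ 7; Column: 10 ≥ 8). Column gets 10.
(II, s2) is a pure NE (Row: 8 ≥ 2; Column: 11 ≥ 10). Column gets 11.
Every other cell has a profitable deviation for at least one player. Highest of {10, 11} is 11.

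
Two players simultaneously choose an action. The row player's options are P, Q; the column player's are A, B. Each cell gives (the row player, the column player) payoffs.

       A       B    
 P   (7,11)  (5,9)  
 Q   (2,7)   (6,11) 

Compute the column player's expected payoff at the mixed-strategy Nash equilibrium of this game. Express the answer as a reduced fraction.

The row player mixes with probability p on P, chosen so the column player is indifferent: 11p + 7(1−p) = 9p + 11(1−p) gives p = 2/3.
The column player's expected payoff is 11·2/3 + 7·1/3 = 29/3.

29/3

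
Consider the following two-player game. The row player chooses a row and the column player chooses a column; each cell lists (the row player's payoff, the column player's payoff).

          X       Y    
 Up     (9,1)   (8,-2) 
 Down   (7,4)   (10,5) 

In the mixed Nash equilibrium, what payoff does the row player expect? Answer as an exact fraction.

17/2

The column player mixes with probability q on X, chosen so the row player is indifferent: 9q + 8(1−q) = 7q + 10(1−q) gives q = 1/2.
The row player's expected payoff (from either row, since indifferent) is 9·1/2 + 8·1/2 = 17/2.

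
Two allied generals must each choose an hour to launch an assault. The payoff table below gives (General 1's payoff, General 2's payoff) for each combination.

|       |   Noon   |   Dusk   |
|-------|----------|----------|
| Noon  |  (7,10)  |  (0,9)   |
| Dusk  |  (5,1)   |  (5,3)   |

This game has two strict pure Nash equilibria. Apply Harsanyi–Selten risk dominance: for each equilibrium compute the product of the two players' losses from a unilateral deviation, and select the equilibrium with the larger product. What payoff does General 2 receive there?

3

At both Noon: General 1 loses 7 − 5 = 2 by deviating; General 2 loses 10 − 9 = 1. Product = 2·1 = 2.
At both Dusk: General 1 loses 5 − 0 = 5 by deviating; General 2 loses 3 − 1 = 2. Product = 5·2 = 10.
10 > 2, so both Dusk is risk-dominant. General 2's payoff there is 3.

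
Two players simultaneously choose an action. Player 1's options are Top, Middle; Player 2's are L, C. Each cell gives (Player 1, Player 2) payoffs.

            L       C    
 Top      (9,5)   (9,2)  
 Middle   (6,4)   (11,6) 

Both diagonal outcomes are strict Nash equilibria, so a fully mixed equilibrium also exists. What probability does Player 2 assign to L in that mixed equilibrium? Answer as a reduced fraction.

2/5

Player 2's mix q on L must make Player 1 indifferent between Top and Middle.
Player 1's payoff from Top: 9q + 9(1−q). From Middle: 6q + 11(1−q).
Set equal: 3q = 2(1−q) → q = 2/5.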